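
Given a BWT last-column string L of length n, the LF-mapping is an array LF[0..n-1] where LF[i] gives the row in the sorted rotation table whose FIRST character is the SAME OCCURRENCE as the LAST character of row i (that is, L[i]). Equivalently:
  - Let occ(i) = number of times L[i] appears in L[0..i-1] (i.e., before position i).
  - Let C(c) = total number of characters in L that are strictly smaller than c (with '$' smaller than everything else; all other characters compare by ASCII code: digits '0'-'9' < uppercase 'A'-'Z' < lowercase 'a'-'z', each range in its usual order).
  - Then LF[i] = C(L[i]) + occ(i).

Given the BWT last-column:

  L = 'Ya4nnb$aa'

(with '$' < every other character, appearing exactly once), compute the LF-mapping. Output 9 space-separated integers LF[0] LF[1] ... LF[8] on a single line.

Answer: 2 3 1 7 8 6 0 4 5

Derivation:
Char counts: '$':1, '4':1, 'Y':1, 'a':3, 'b':1, 'n':2
C (first-col start): C('$')=0, C('4')=1, C('Y')=2, C('a')=3, C('b')=6, C('n')=7
L[0]='Y': occ=0, LF[0]=C('Y')+0=2+0=2
L[1]='a': occ=0, LF[1]=C('a')+0=3+0=3
L[2]='4': occ=0, LF[2]=C('4')+0=1+0=1
L[3]='n': occ=0, LF[3]=C('n')+0=7+0=7
L[4]='n': occ=1, LF[4]=C('n')+1=7+1=8
L[5]='b': occ=0, LF[5]=C('b')+0=6+0=6
L[6]='$': occ=0, LF[6]=C('$')+0=0+0=0
L[7]='a': occ=1, LF[7]=C('a')+1=3+1=4
L[8]='a': occ=2, LF[8]=C('a')+2=3+2=5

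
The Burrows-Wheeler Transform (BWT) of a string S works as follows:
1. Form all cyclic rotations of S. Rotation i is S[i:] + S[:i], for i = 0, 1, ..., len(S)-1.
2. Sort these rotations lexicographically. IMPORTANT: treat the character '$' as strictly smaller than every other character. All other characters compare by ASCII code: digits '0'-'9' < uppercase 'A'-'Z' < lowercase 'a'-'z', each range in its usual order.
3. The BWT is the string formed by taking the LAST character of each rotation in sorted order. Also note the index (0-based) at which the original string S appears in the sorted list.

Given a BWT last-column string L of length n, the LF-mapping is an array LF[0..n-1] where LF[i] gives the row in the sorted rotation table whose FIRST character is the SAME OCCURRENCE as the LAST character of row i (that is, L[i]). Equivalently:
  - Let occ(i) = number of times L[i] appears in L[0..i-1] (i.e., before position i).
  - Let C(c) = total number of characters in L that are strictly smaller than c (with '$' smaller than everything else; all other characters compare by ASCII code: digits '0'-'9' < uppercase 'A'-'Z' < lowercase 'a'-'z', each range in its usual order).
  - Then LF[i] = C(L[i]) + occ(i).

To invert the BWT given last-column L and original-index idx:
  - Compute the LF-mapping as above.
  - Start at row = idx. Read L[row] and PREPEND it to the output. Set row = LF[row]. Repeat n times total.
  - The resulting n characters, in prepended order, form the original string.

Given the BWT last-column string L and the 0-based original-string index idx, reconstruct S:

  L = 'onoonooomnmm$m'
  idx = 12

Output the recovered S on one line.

LF mapping: 8 5 9 10 6 11 12 13 1 7 2 3 0 4
Walk LF starting at row 12, prepending L[row]:
  step 1: row=12, L[12]='$', prepend. Next row=LF[12]=0
  step 2: row=0, L[0]='o', prepend. Next row=LF[0]=8
  step 3: row=8, L[8]='m', prepend. Next row=LF[8]=1
  step 4: row=1, L[1]='n', prepend. Next row=LF[1]=5
  step 5: row=5, L[5]='o', prepend. Next row=LF[5]=11
  step 6: row=11, L[11]='m', prepend. Next row=LF[11]=3
  step 7: row=3, L[3]='o', prepend. Next row=LF[3]=10
  step 8: row=10, L[10]='m', prepend. Next row=LF[10]=2
  step 9: row=2, L[2]='o', prepend. Next row=LF[2]=9
  step 10: row=9, L[9]='n', prepend. Next row=LF[9]=7
  step 11: row=7, L[7]='o', prepend. Next row=LF[7]=13
  step 12: row=13, L[13]='m', prepend. Next row=LF[13]=4
  step 13: row=4, L[4]='n', prepend. Next row=LF[4]=6
  step 14: row=6, L[6]='o', prepend. Next row=LF[6]=12
Reversed output: onmonomomonmo$

Answer: onmonomomonmo$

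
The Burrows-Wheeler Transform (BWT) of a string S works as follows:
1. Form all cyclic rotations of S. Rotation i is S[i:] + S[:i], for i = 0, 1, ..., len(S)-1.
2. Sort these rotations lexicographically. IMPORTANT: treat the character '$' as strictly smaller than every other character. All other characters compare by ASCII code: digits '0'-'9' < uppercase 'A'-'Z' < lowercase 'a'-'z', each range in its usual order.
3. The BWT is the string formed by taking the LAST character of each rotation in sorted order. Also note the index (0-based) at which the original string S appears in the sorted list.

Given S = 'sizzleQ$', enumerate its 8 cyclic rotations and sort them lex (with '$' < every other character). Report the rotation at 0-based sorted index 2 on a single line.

All 8 rotations (rotation i = S[i:]+S[:i]):
  rot[0] = sizzleQ$
  rot[1] = izzleQ$s
  rot[2] = zzleQ$si
  rot[3] = zleQ$siz
  rot[4] = leQ$sizz
  rot[5] = eQ$sizzl
  rot[6] = Q$sizzle
  rot[7] = $sizzleQ
Sorted (with $ < everything):
  sorted[0] = $sizzleQ
  sorted[1] = Q$sizzle
  sorted[2] = eQ$sizzl
  sorted[3] = izzleQ$s
  sorted[4] = leQ$sizz
  sorted[5] = sizzleQ$
  sorted[6] = zleQ$siz
  sorted[7] = zzleQ$si
sorted[2] = eQ$sizzl

Answer: eQ$sizzl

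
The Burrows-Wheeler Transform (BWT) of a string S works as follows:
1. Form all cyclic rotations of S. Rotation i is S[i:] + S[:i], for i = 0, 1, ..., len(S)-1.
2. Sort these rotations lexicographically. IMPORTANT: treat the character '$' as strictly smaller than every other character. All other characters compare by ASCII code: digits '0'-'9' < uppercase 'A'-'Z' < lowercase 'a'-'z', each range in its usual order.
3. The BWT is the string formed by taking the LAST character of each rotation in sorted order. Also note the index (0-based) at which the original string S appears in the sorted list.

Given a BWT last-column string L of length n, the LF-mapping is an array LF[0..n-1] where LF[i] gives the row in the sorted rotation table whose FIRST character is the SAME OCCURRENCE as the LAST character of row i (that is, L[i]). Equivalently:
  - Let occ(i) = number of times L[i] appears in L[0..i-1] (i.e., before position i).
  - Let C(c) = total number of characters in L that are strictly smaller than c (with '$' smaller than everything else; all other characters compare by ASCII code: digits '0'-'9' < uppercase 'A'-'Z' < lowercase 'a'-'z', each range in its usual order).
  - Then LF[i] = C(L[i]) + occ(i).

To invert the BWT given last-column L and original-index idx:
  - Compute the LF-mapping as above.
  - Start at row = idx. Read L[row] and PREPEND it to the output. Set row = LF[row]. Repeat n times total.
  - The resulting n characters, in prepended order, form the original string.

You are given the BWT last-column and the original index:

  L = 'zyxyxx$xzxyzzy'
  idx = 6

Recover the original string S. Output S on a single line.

Answer: yxxxyxxyzzzyz$

Derivation:
LF mapping: 10 6 1 7 2 3 0 4 11 5 8 12 13 9
Walk LF starting at row 6, prepending L[row]:
  step 1: row=6, L[6]='$', prepend. Next row=LF[6]=0
  step 2: row=0, L[0]='z', prepend. Next row=LF[0]=10
  step 3: row=10, L[10]='y', prepend. Next row=LF[10]=8
  step 4: row=8, L[8]='z', prepend. Next row=LF[8]=11
  step 5: row=11, L[11]='z', prepend. Next row=LF[11]=12
  step 6: row=12, L[12]='z', prepend. Next row=LF[12]=13
  step 7: row=13, L[13]='y', prepend. Next row=LF[13]=9
  step 8: row=9, L[9]='x', prepend. Next row=LF[9]=5
  step 9: row=5, L[5]='x', prepend. Next row=LF[5]=3
  step 10: row=3, L[3]='y', prepend. Next row=LF[3]=7
  step 11: row=7, L[7]='x', prepend. Next row=LF[7]=4
  step 12: row=4, L[4]='x', prepend. Next row=LF[4]=2
  step 13: row=2, L[2]='x', prepend. Next row=LF[2]=1
  step 14: row=1, L[1]='y', prepend. Next row=LF[1]=6
Reversed output: yxxxyxxyzzzyz$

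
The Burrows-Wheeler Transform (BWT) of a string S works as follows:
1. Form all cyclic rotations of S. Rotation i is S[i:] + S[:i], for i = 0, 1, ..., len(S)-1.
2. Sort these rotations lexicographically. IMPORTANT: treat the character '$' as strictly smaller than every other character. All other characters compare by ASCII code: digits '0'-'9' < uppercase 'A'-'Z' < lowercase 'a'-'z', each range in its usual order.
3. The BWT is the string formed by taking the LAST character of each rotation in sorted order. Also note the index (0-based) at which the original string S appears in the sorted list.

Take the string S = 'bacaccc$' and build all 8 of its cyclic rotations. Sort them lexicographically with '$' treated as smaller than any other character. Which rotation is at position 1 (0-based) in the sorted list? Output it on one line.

All 8 rotations (rotation i = S[i:]+S[:i]):
  rot[0] = bacaccc$
  rot[1] = acaccc$b
  rot[2] = caccc$ba
  rot[3] = accc$bac
  rot[4] = ccc$baca
  rot[5] = cc$bacac
  rot[6] = c$bacacc
  rot[7] = $bacaccc
Sorted (with $ < everything):
  sorted[0] = $bacaccc
  sorted[1] = acaccc$b
  sorted[2] = accc$bac
  sorted[3] = bacaccc$
  sorted[4] = c$bacacc
  sorted[5] = caccc$ba
  sorted[6] = cc$bacac
  sorted[7] = ccc$baca
sorted[1] = acaccc$b

Answer: acaccc$b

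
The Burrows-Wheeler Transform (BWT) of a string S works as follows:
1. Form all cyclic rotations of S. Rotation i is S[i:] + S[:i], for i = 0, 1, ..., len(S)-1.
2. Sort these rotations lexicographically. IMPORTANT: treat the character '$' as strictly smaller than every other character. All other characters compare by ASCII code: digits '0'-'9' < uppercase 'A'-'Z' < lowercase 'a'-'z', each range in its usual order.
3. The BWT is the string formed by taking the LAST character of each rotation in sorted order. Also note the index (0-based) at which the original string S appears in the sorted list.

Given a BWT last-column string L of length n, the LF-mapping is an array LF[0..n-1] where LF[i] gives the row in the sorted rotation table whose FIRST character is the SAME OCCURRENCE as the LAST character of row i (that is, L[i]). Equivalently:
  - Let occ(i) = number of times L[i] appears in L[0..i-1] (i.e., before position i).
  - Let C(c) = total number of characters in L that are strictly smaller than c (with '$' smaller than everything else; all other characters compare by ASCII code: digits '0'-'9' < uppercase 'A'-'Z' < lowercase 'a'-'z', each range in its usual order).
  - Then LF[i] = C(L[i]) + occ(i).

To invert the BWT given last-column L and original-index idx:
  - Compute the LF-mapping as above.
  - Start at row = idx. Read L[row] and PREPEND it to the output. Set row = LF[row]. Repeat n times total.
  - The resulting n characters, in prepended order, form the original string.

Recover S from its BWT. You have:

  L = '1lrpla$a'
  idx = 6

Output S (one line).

Answer: parall1$

Derivation:
LF mapping: 1 4 7 6 5 2 0 3
Walk LF starting at row 6, prepending L[row]:
  step 1: row=6, L[6]='$', prepend. Next row=LF[6]=0
  step 2: row=0, L[0]='1', prepend. Next row=LF[0]=1
  step 3: row=1, L[1]='l', prepend. Next row=LF[1]=4
  step 4: row=4, L[4]='l', prepend. Next row=LF[4]=5
  step 5: row=5, L[5]='a', prepend. Next row=LF[5]=2
  step 6: row=2, L[2]='r', prepend. Next row=LF[2]=7
  step 7: row=7, L[7]='a', prepend. Next row=LF[7]=3
  step 8: row=3, L[3]='p', prepend. Next row=LF[3]=6
Reversed output: parall1$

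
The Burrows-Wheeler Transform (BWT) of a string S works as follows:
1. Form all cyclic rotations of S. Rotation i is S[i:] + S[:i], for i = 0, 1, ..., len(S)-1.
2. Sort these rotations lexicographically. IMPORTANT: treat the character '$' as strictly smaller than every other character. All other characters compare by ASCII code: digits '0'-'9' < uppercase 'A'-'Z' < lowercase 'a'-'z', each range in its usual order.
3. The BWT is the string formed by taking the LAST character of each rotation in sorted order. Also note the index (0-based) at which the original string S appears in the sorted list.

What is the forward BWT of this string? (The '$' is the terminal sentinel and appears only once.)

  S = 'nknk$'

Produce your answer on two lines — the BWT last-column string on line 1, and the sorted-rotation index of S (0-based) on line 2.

Answer: knnk$
4

Derivation:
All 5 rotations (rotation i = S[i:]+S[:i]):
  rot[0] = nknk$
  rot[1] = knk$n
  rot[2] = nk$nk
  rot[3] = k$nkn
  rot[4] = $nknk
Sorted (with $ < everything):
  sorted[0] = $nknk  (last char: 'k')
  sorted[1] = k$nkn  (last char: 'n')
  sorted[2] = knk$n  (last char: 'n')
  sorted[3] = nk$nk  (last char: 'k')
  sorted[4] = nknk$  (last char: '$')
Last column: knnk$
Original string S is at sorted index 4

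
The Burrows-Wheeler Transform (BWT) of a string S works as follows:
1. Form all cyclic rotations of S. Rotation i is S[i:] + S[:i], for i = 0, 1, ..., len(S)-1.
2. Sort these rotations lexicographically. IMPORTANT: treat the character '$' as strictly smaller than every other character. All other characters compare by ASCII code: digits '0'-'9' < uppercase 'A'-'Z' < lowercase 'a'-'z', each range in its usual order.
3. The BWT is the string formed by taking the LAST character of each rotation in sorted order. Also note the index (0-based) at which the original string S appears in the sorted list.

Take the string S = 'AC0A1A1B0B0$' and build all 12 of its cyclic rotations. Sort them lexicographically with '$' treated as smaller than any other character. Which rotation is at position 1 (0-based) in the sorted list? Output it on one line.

Answer: 0$AC0A1A1B0B

Derivation:
All 12 rotations (rotation i = S[i:]+S[:i]):
  rot[0] = AC0A1A1B0B0$
  rot[1] = C0A1A1B0B0$A
  rot[2] = 0A1A1B0B0$AC
  rot[3] = A1A1B0B0$AC0
  rot[4] = 1A1B0B0$AC0A
  rot[5] = A1B0B0$AC0A1
  rot[6] = 1B0B0$AC0A1A
  rot[7] = B0B0$AC0A1A1
  rot[8] = 0B0$AC0A1A1B
  rot[9] = B0$AC0A1A1B0
  rot[10] = 0$AC0A1A1B0B
  rot[11] = $AC0A1A1B0B0
Sorted (with $ < everything):
  sorted[0] = $AC0A1A1B0B0
  sorted[1] = 0$AC0A1A1B0B
  sorted[2] = 0A1A1B0B0$AC
  sorted[3] = 0B0$AC0A1A1B
  sorted[4] = 1A1B0B0$AC0A
  sorted[5] = 1B0B0$AC0A1A
  sorted[6] = A1A1B0B0$AC0
  sorted[7] = A1B0B0$AC0A1
  sorted[8] = AC0A1A1B0B0$
  sorted[9] = B0$AC0A1A1B0
  sorted[10] = B0B0$AC0A1A1
  sorted[11] = C0A1A1B0B0$A
sorted[1] = 0$AC0A1A1B0B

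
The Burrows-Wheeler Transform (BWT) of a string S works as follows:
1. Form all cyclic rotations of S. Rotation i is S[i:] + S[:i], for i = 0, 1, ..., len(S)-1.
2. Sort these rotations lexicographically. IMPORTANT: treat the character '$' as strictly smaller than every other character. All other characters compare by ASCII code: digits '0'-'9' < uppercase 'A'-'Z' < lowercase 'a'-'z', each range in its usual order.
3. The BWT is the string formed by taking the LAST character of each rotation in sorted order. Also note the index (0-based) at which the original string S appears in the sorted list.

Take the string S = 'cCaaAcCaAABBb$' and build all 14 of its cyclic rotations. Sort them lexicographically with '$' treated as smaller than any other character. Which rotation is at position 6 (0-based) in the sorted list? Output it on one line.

All 14 rotations (rotation i = S[i:]+S[:i]):
  rot[0] = cCaaAcCaAABBb$
  rot[1] = CaaAcCaAABBb$c
  rot[2] = aaAcCaAABBb$cC
  rot[3] = aAcCaAABBb$cCa
  rot[4] = AcCaAABBb$cCaa
  rot[5] = cCaAABBb$cCaaA
  rot[6] = CaAABBb$cCaaAc
  rot[7] = aAABBb$cCaaAcC
  rot[8] = AABBb$cCaaAcCa
  rot[9] = ABBb$cCaaAcCaA
  rot[10] = BBb$cCaaAcCaAA
  rot[11] = Bb$cCaaAcCaAAB
  rot[12] = b$cCaaAcCaAABB
  rot[13] = $cCaaAcCaAABBb
Sorted (with $ < everything):
  sorted[0] = $cCaaAcCaAABBb
  sorted[1] = AABBb$cCaaAcCa
  sorted[2] = ABBb$cCaaAcCaA
  sorted[3] = AcCaAABBb$cCaa
  sorted[4] = BBb$cCaaAcCaAA
  sorted[5] = Bb$cCaaAcCaAAB
  sorted[6] = CaAABBb$cCaaAc
  sorted[7] = CaaAcCaAABBb$c
  sorted[8] = aAABBb$cCaaAcC
  sorted[9] = aAcCaAABBb$cCa
  sorted[10] = aaAcCaAABBb$cC
  sorted[11] = b$cCaaAcCaAABB
  sorted[12] = cCaAABBb$cCaaA
  sorted[13] = cCaaAcCaAABBb$
sorted[6] = CaAABBb$cCaaAc

Answer: CaAABBb$cCaaAc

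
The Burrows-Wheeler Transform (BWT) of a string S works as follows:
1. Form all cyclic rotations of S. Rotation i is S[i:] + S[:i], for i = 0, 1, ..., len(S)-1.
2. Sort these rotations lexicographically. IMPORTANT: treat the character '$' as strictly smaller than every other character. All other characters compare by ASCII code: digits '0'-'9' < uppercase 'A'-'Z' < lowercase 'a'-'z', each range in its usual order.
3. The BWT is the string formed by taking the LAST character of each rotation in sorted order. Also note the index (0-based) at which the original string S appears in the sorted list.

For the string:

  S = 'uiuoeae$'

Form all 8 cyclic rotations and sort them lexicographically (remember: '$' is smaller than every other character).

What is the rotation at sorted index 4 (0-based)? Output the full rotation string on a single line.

Answer: iuoeae$u

Derivation:
All 8 rotations (rotation i = S[i:]+S[:i]):
  rot[0] = uiuoeae$
  rot[1] = iuoeae$u
  rot[2] = uoeae$ui
  rot[3] = oeae$uiu
  rot[4] = eae$uiuo
  rot[5] = ae$uiuoe
  rot[6] = e$uiuoea
  rot[7] = $uiuoeae
Sorted (with $ < everything):
  sorted[0] = $uiuoeae
  sorted[1] = ae$uiuoe
  sorted[2] = e$uiuoea
  sorted[3] = eae$uiuo
  sorted[4] = iuoeae$u
  sorted[5] = oeae$uiu
  sorted[6] = uiuoeae$
  sorted[7] = uoeae$ui
sorted[4] = iuoeae$u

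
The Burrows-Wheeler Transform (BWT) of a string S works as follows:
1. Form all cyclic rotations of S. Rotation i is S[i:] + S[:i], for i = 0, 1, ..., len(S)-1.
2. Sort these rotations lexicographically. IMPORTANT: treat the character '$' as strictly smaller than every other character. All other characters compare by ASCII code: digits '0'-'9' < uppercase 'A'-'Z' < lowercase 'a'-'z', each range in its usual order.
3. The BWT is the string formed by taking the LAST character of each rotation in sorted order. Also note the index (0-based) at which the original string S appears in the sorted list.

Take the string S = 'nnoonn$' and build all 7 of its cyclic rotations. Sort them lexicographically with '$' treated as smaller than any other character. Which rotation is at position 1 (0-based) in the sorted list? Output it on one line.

All 7 rotations (rotation i = S[i:]+S[:i]):
  rot[0] = nnoonn$
  rot[1] = noonn$n
  rot[2] = oonn$nn
  rot[3] = onn$nno
  rot[4] = nn$nnoo
  rot[5] = n$nnoon
  rot[6] = $nnoonn
Sorted (with $ < everything):
  sorted[0] = $nnoonn
  sorted[1] = n$nnoon
  sorted[2] = nn$nnoo
  sorted[3] = nnoonn$
  sorted[4] = noonn$n
  sorted[5] = onn$nno
  sorted[6] = oonn$nn
sorted[1] = n$nnoon

Answer: n$nnoon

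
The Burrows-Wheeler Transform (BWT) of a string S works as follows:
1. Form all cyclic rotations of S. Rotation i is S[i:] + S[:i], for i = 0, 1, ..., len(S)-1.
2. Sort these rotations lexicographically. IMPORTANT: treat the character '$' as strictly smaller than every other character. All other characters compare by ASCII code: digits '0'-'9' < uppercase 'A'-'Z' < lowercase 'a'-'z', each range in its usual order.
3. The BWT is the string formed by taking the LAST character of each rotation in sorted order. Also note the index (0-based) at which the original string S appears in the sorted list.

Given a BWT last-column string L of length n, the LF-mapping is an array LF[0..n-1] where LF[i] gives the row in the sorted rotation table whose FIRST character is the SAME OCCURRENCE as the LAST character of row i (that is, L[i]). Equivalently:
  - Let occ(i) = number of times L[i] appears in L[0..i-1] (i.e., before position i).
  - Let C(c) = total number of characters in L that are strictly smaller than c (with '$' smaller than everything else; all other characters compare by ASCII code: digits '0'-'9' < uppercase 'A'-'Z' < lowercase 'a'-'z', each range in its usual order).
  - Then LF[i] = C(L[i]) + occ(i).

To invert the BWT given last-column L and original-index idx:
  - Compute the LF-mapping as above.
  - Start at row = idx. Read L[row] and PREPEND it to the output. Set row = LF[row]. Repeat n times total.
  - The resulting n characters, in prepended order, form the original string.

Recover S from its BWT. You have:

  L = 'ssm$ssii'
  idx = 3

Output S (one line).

LF mapping: 4 5 3 0 6 7 1 2
Walk LF starting at row 3, prepending L[row]:
  step 1: row=3, L[3]='$', prepend. Next row=LF[3]=0
  step 2: row=0, L[0]='s', prepend. Next row=LF[0]=4
  step 3: row=4, L[4]='s', prepend. Next row=LF[4]=6
  step 4: row=6, L[6]='i', prepend. Next row=LF[6]=1
  step 5: row=1, L[1]='s', prepend. Next row=LF[1]=5
  step 6: row=5, L[5]='s', prepend. Next row=LF[5]=7
  step 7: row=7, L[7]='i', prepend. Next row=LF[7]=2
  step 8: row=2, L[2]='m', prepend. Next row=LF[2]=3
Reversed output: mississ$

Answer: mississ$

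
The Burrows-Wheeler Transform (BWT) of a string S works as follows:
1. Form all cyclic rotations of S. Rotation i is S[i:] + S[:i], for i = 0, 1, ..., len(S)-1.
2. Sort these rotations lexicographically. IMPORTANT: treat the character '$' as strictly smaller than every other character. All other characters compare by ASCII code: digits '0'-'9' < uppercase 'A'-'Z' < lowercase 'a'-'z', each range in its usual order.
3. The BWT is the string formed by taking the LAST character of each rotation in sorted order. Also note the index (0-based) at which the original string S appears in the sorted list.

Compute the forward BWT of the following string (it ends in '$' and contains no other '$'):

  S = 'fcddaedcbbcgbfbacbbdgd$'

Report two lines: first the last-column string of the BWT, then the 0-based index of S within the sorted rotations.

Answer: dbdfccbbgdafbgdecbab$cd
20

Derivation:
All 23 rotations (rotation i = S[i:]+S[:i]):
  rot[0] = fcddaedcbbcgbfbacbbdgd$
  rot[1] = cddaedcbbcgbfbacbbdgd$f
  rot[2] = ddaedcbbcgbfbacbbdgd$fc
  rot[3] = daedcbbcgbfbacbbdgd$fcd
  rot[4] = aedcbbcgbfbacbbdgd$fcdd
  rot[5] = edcbbcgbfbacbbdgd$fcdda
  rot[6] = dcbbcgbfbacbbdgd$fcddae
  rot[7] = cbbcgbfbacbbdgd$fcddaed
  rot[8] = bbcgbfbacbbdgd$fcddaedc
  rot[9] = bcgbfbacbbdgd$fcddaedcb
  rot[10] = cgbfbacbbdgd$fcddaedcbb
  rot[11] = gbfbacbbdgd$fcddaedcbbc
  rot[12] = bfbacbbdgd$fcddaedcbbcg
  rot[13] = fbacbbdgd$fcddaedcbbcgb
  rot[14] = bacbbdgd$fcddaedcbbcgbf
  rot[15] = acbbdgd$fcddaedcbbcgbfb
  rot[16] = cbbdgd$fcddaedcbbcgbfba
  rot[17] = bbdgd$fcddaedcbbcgbfbac
  rot[18] = bdgd$fcddaedcbbcgbfbacb
  rot[19] = dgd$fcddaedcbbcgbfbacbb
  rot[20] = gd$fcddaedcbbcgbfbacbbd
  rot[21] = d$fcddaedcbbcgbfbacbbdg
  rot[22] = $fcddaedcbbcgbfbacbbdgd
Sorted (with $ < everything):
  sorted[0] = $fcddaedcbbcgbfbacbbdgd  (last char: 'd')
  sorted[1] = acbbdgd$fcddaedcbbcgbfb  (last char: 'b')
  sorted[2] = aedcbbcgbfbacbbdgd$fcdd  (last char: 'd')
  sorted[3] = bacbbdgd$fcddaedcbbcgbf  (last char: 'f')
  sorted[4] = bbcgbfbacbbdgd$fcddaedc  (last char: 'c')
  sorted[5] = bbdgd$fcddaedcbbcgbfbac  (last char: 'c')
  sorted[6] = bcgbfbacbbdgd$fcddaedcb  (last char: 'b')
  sorted[7] = bdgd$fcddaedcbbcgbfbacb  (last char: 'b')
  sorted[8] = bfbacbbdgd$fcddaedcbbcg  (last char: 'g')
  sorted[9] = cbbcgbfbacbbdgd$fcddaed  (last char: 'd')
  sorted[10] = cbbdgd$fcddaedcbbcgbfba  (last char: 'a')
  sorted[11] = cddaedcbbcgbfbacbbdgd$f  (last char: 'f')
  sorted[12] = cgbfbacbbdgd$fcddaedcbb  (last char: 'b')
  sorted[13] = d$fcddaedcbbcgbfbacbbdg  (last char: 'g')
  sorted[14] = daedcbbcgbfbacbbdgd$fcd  (last char: 'd')
  sorted[15] = dcbbcgbfbacbbdgd$fcddae  (last char: 'e')
  sorted[16] = ddaedcbbcgbfbacbbdgd$fc  (last char: 'c')
  sorted[17] = dgd$fcddaedcbbcgbfbacbb  (last char: 'b')
  sorted[18] = edcbbcgbfbacbbdgd$fcdda  (last char: 'a')
  sorted[19] = fbacbbdgd$fcddaedcbbcgb  (last char: 'b')
  sorted[20] = fcddaedcbbcgbfbacbbdgd$  (last char: '$')
  sorted[21] = gbfbacbbdgd$fcddaedcbbc  (last char: 'c')
  sorted[22] = gd$fcddaedcbbcgbfbacbbd  (last char: 'd')
Last column: dbdfccbbgdafbgdecbab$cd
Original string S is at sorted index 20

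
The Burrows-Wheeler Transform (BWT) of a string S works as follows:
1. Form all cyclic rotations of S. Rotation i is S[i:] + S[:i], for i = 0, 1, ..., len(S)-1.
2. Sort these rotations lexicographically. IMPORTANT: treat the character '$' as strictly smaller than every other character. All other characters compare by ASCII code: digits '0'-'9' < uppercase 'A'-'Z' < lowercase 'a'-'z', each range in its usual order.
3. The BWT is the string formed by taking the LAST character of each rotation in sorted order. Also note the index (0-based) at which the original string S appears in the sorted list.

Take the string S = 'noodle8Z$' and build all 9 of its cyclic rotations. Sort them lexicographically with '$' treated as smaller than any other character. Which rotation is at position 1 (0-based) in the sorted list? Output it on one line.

Answer: 8Z$noodle

Derivation:
All 9 rotations (rotation i = S[i:]+S[:i]):
  rot[0] = noodle8Z$
  rot[1] = oodle8Z$n
  rot[2] = odle8Z$no
  rot[3] = dle8Z$noo
  rot[4] = le8Z$nood
  rot[5] = e8Z$noodl
  rot[6] = 8Z$noodle
  rot[7] = Z$noodle8
  rot[8] = $noodle8Z
Sorted (with $ < everything):
  sorted[0] = $noodle8Z
  sorted[1] = 8Z$noodle
  sorted[2] = Z$noodle8
  sorted[3] = dle8Z$noo
  sorted[4] = e8Z$noodl
  sorted[5] = le8Z$nood
  sorted[6] = noodle8Z$
  sorted[7] = odle8Z$no
  sorted[8] = oodle8Z$n
sorted[1] = 8Z$noodle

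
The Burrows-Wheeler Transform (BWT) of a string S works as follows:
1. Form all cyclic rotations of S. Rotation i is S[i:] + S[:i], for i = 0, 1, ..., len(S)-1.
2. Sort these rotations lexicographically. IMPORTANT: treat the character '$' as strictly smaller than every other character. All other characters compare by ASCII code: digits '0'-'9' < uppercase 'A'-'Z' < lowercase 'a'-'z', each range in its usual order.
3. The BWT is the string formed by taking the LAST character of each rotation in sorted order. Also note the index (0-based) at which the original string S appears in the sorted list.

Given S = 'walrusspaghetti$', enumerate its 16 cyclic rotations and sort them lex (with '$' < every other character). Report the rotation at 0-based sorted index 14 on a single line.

All 16 rotations (rotation i = S[i:]+S[:i]):
  rot[0] = walrusspaghetti$
  rot[1] = alrusspaghetti$w
  rot[2] = lrusspaghetti$wa
  rot[3] = russpaghetti$wal
  rot[4] = usspaghetti$walr
  rot[5] = sspaghetti$walru
  rot[6] = spaghetti$walrus
  rot[7] = paghetti$walruss
  rot[8] = aghetti$walrussp
  rot[9] = ghetti$walrusspa
  rot[10] = hetti$walrusspag
  rot[11] = etti$walrusspagh
  rot[12] = tti$walrusspaghe
  rot[13] = ti$walrusspaghet
  rot[14] = i$walrusspaghett
  rot[15] = $walrusspaghetti
Sorted (with $ < everything):
  sorted[0] = $walrusspaghetti
  sorted[1] = aghetti$walrussp
  sorted[2] = alrusspaghetti$w
  sorted[3] = etti$walrusspagh
  sorted[4] = ghetti$walrusspa
  sorted[5] = hetti$walrusspag
  sorted[6] = i$walrusspaghett
  sorted[7] = lrusspaghetti$wa
  sorted[8] = paghetti$walruss
  sorted[9] = russpaghetti$wal
  sorted[10] = spaghetti$walrus
  sorted[11] = sspaghetti$walru
  sorted[12] = ti$walrusspaghet
  sorted[13] = tti$walrusspaghe
  sorted[14] = usspaghetti$walr
  sorted[15] = walrusspaghetti$
sorted[14] = usspaghetti$walr

Answer: usspaghetti$walr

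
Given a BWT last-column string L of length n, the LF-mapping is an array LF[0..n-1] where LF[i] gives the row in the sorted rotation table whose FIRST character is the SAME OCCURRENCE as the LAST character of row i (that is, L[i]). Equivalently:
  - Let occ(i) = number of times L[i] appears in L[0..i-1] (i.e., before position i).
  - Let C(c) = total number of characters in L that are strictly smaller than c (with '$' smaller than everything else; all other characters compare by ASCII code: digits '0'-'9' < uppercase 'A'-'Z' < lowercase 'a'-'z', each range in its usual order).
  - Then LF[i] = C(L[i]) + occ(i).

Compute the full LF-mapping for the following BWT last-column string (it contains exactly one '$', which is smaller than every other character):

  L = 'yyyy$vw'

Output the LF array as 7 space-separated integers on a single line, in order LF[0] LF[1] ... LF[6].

Answer: 3 4 5 6 0 1 2

Derivation:
Char counts: '$':1, 'v':1, 'w':1, 'y':4
C (first-col start): C('$')=0, C('v')=1, C('w')=2, C('y')=3
L[0]='y': occ=0, LF[0]=C('y')+0=3+0=3
L[1]='y': occ=1, LF[1]=C('y')+1=3+1=4
L[2]='y': occ=2, LF[2]=C('y')+2=3+2=5
L[3]='y': occ=3, LF[3]=C('y')+3=3+3=6
L[4]='$': occ=0, LF[4]=C('$')+0=0+0=0
L[5]='v': occ=0, LF[5]=C('v')+0=1+0=1
L[6]='w': occ=0, LF[6]=C('w')+0=2+0=2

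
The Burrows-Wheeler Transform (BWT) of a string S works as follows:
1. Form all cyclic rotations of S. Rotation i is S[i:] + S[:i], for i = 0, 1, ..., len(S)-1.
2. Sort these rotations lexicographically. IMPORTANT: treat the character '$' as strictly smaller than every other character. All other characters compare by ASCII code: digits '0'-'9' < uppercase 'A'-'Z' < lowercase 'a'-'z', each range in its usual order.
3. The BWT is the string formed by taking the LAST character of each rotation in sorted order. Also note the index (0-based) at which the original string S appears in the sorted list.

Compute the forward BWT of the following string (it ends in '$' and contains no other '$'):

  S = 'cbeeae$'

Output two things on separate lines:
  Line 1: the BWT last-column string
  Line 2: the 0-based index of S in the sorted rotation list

Answer: eec$aeb
3

Derivation:
All 7 rotations (rotation i = S[i:]+S[:i]):
  rot[0] = cbeeae$
  rot[1] = beeae$c
  rot[2] = eeae$cb
  rot[3] = eae$cbe
  rot[4] = ae$cbee
  rot[5] = e$cbeea
  rot[6] = $cbeeae
Sorted (with $ < everything):
  sorted[0] = $cbeeae  (last char: 'e')
  sorted[1] = ae$cbee  (last char: 'e')
  sorted[2] = beeae$c  (last char: 'c')
  sorted[3] = cbeeae$  (last char: '$')
  sorted[4] = e$cbeea  (last char: 'a')
  sorted[5] = eae$cbe  (last char: 'e')
  sorted[6] = eeae$cb  (last char: 'b')
Last column: eec$aeb
Original string S is at sorted index 3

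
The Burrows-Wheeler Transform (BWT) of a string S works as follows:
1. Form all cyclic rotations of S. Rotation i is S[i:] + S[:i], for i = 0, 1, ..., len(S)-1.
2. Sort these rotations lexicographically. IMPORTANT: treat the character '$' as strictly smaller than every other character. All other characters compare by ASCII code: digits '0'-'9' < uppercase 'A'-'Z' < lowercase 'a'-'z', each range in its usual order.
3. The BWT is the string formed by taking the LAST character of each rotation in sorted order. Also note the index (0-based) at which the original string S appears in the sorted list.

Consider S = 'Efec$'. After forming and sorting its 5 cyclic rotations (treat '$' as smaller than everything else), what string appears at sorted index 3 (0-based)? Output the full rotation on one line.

All 5 rotations (rotation i = S[i:]+S[:i]):
  rot[0] = Efec$
  rot[1] = fec$E
  rot[2] = ec$Ef
  rot[3] = c$Efe
  rot[4] = $Efec
Sorted (with $ < everything):
  sorted[0] = $Efec
  sorted[1] = Efec$
  sorted[2] = c$Efe
  sorted[3] = ec$Ef
  sorted[4] = fec$E
sorted[3] = ec$Ef

Answer: ec$Ef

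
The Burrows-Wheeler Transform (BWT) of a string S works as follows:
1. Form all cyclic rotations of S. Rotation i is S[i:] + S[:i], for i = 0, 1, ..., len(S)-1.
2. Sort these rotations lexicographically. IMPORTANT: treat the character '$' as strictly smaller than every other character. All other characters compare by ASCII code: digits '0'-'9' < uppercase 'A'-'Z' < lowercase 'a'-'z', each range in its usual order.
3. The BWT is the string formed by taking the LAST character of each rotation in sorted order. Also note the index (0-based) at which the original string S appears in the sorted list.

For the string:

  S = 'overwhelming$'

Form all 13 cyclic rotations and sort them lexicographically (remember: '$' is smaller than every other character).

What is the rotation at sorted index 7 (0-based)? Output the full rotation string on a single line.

All 13 rotations (rotation i = S[i:]+S[:i]):
  rot[0] = overwhelming$
  rot[1] = verwhelming$o
  rot[2] = erwhelming$ov
  rot[3] = rwhelming$ove
  rot[4] = whelming$over
  rot[5] = helming$overw
  rot[6] = elming$overwh
  rot[7] = lming$overwhe
  rot[8] = ming$overwhel
  rot[9] = ing$overwhelm
  rot[10] = ng$overwhelmi
  rot[11] = g$overwhelmin
  rot[12] = $overwhelming
Sorted (with $ < everything):
  sorted[0] = $overwhelming
  sorted[1] = elming$overwh
  sorted[2] = erwhelming$ov
  sorted[3] = g$overwhelmin
  sorted[4] = helming$overw
  sorted[5] = ing$overwhelm
  sorted[6] = lming$overwhe
  sorted[7] = ming$overwhel
  sorted[8] = ng$overwhelmi
  sorted[9] = overwhelming$
  sorted[10] = rwhelming$ove
  sorted[11] = verwhelming$o
  sorted[12] = whelming$over
sorted[7] = ming$overwhel

Answer: ming$overwhel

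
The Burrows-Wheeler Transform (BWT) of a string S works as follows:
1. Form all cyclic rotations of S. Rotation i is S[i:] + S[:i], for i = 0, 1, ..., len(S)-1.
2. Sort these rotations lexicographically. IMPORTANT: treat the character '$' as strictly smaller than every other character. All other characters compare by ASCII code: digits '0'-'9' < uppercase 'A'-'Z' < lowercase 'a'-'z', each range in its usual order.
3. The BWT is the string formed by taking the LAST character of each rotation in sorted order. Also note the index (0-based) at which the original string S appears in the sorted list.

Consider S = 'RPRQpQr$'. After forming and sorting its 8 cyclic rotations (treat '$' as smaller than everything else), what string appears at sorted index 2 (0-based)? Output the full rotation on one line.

Answer: QpQr$RPR

Derivation:
All 8 rotations (rotation i = S[i:]+S[:i]):
  rot[0] = RPRQpQr$
  rot[1] = PRQpQr$R
  rot[2] = RQpQr$RP
  rot[3] = QpQr$RPR
  rot[4] = pQr$RPRQ
  rot[5] = Qr$RPRQp
  rot[6] = r$RPRQpQ
  rot[7] = $RPRQpQr
Sorted (with $ < everything):
  sorted[0] = $RPRQpQr
  sorted[1] = PRQpQr$R
  sorted[2] = QpQr$RPR
  sorted[3] = Qr$RPRQp
  sorted[4] = RPRQpQr$
  sorted[5] = RQpQr$RP
  sorted[6] = pQr$RPRQ
  sorted[7] = r$RPRQpQ
sorted[2] = QpQr$RPR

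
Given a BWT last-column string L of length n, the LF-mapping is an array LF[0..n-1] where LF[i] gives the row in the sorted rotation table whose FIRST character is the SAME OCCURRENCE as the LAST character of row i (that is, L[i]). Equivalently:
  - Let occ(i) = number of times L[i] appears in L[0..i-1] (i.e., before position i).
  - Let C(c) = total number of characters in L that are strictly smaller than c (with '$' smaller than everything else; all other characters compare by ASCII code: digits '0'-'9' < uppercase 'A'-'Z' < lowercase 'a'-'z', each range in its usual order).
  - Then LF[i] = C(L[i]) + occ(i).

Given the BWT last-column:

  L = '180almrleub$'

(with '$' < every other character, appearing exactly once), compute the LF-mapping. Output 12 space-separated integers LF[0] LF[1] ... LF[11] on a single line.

Char counts: '$':1, '0':1, '1':1, '8':1, 'a':1, 'b':1, 'e':1, 'l':2, 'm':1, 'r':1, 'u':1
C (first-col start): C('$')=0, C('0')=1, C('1')=2, C('8')=3, C('a')=4, C('b')=5, C('e')=6, C('l')=7, C('m')=9, C('r')=10, C('u')=11
L[0]='1': occ=0, LF[0]=C('1')+0=2+0=2
L[1]='8': occ=0, LF[1]=C('8')+0=3+0=3
L[2]='0': occ=0, LF[2]=C('0')+0=1+0=1
L[3]='a': occ=0, LF[3]=C('a')+0=4+0=4
L[4]='l': occ=0, LF[4]=C('l')+0=7+0=7
L[5]='m': occ=0, LF[5]=C('m')+0=9+0=9
L[6]='r': occ=0, LF[6]=C('r')+0=10+0=10
L[7]='l': occ=1, LF[7]=C('l')+1=7+1=8
L[8]='e': occ=0, LF[8]=C('e')+0=6+0=6
L[9]='u': occ=0, LF[9]=C('u')+0=11+0=11
L[10]='b': occ=0, LF[10]=C('b')+0=5+0=5
L[11]='$': occ=0, LF[11]=C('$')+0=0+0=0

Answer: 2 3 1 4 7 9 10 8 6 11 5 0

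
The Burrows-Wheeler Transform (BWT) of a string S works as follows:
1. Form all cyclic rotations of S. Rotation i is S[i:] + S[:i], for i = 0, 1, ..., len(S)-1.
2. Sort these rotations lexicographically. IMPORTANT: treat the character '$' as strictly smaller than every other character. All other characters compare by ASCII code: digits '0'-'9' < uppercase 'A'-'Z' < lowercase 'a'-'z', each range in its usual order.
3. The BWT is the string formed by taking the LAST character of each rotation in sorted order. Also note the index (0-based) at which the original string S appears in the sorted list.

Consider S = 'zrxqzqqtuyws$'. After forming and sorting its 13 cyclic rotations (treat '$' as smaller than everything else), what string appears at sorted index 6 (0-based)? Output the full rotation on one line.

All 13 rotations (rotation i = S[i:]+S[:i]):
  rot[0] = zrxqzqqtuyws$
  rot[1] = rxqzqqtuyws$z
  rot[2] = xqzqqtuyws$zr
  rot[3] = qzqqtuyws$zrx
  rot[4] = zqqtuyws$zrxq
  rot[5] = qqtuyws$zrxqz
  rot[6] = qtuyws$zrxqzq
  rot[7] = tuyws$zrxqzqq
  rot[8] = uyws$zrxqzqqt
  rot[9] = yws$zrxqzqqtu
  rot[10] = ws$zrxqzqqtuy
  rot[11] = s$zrxqzqqtuyw
  rot[12] = $zrxqzqqtuyws
Sorted (with $ < everything):
  sorted[0] = $zrxqzqqtuyws
  sorted[1] = qqtuyws$zrxqz
  sorted[2] = qtuyws$zrxqzq
  sorted[3] = qzqqtuyws$zrx
  sorted[4] = rxqzqqtuyws$z
  sorted[5] = s$zrxqzqqtuyw
  sorted[6] = tuyws$zrxqzqq
  sorted[7] = uyws$zrxqzqqt
  sorted[8] = ws$zrxqzqqtuy
  sorted[9] = xqzqqtuyws$zr
  sorted[10] = yws$zrxqzqqtu
  sorted[11] = zqqtuyws$zrxq
  sorted[12] = zrxqzqqtuyws$
sorted[6] = tuyws$zrxqzqq

Answer: tuyws$zrxqzqq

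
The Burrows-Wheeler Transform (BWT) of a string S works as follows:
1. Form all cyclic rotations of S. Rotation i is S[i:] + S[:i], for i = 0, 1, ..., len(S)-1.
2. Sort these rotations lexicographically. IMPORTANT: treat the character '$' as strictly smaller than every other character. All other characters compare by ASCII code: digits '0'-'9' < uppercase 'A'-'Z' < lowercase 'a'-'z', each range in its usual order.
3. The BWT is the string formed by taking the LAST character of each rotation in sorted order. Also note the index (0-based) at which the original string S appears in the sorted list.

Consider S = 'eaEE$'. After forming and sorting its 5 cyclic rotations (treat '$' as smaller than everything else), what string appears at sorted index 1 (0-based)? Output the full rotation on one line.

All 5 rotations (rotation i = S[i:]+S[:i]):
  rot[0] = eaEE$
  rot[1] = aEE$e
  rot[2] = EE$ea
  rot[3] = E$eaE
  rot[4] = $eaEE
Sorted (with $ < everything):
  sorted[0] = $eaEE
  sorted[1] = E$eaE
  sorted[2] = EE$ea
  sorted[3] = aEE$e
  sorted[4] = eaEE$
sorted[1] = E$eaE

Answer: E$eaE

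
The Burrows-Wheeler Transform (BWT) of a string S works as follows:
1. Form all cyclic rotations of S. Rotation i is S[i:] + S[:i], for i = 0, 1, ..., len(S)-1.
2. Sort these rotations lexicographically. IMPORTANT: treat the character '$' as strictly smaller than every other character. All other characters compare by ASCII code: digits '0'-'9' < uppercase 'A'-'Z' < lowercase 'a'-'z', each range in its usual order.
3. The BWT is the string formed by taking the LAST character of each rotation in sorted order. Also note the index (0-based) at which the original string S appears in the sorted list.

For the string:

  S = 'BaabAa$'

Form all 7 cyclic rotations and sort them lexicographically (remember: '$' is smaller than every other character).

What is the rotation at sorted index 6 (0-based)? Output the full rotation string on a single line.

All 7 rotations (rotation i = S[i:]+S[:i]):
  rot[0] = BaabAa$
  rot[1] = aabAa$B
  rot[2] = abAa$Ba
  rot[3] = bAa$Baa
  rot[4] = Aa$Baab
  rot[5] = a$BaabA
  rot[6] = $BaabAa
Sorted (with $ < everything):
  sorted[0] = $BaabAa
  sorted[1] = Aa$Baab
  sorted[2] = BaabAa$
  sorted[3] = a$BaabA
  sorted[4] = aabAa$B
  sorted[5] = abAa$Ba
  sorted[6] = bAa$Baa
sorted[6] = bAa$Baa

Answer: bAa$Baa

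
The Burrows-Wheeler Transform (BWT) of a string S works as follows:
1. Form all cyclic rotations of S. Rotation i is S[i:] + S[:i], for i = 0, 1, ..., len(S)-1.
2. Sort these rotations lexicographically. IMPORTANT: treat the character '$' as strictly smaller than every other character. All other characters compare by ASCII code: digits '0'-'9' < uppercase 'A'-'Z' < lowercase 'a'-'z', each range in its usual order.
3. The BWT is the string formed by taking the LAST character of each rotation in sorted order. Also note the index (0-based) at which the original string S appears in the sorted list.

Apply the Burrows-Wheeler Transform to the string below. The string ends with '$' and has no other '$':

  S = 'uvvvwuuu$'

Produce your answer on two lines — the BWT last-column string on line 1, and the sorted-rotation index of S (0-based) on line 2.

Answer: uuuw$uvvv
4

Derivation:
All 9 rotations (rotation i = S[i:]+S[:i]):
  rot[0] = uvvvwuuu$
  rot[1] = vvvwuuu$u
  rot[2] = vvwuuu$uv
  rot[3] = vwuuu$uvv
  rot[4] = wuuu$uvvv
  rot[5] = uuu$uvvvw
  rot[6] = uu$uvvvwu
  rot[7] = u$uvvvwuu
  rot[8] = $uvvvwuuu
Sorted (with $ < everything):
  sorted[0] = $uvvvwuuu  (last char: 'u')
  sorted[1] = u$uvvvwuu  (last char: 'u')
  sorted[2] = uu$uvvvwu  (last char: 'u')
  sorted[3] = uuu$uvvvw  (last char: 'w')
  sorted[4] = uvvvwuuu$  (last char: '$')
  sorted[5] = vvvwuuu$u  (last char: 'u')
  sorted[6] = vvwuuu$uv  (last char: 'v')
  sorted[7] = vwuuu$uvv  (last char: 'v')
  sorted[8] = wuuu$uvvv  (last char: 'v')
Last column: uuuw$uvvv
Original string S is at sorted index 4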